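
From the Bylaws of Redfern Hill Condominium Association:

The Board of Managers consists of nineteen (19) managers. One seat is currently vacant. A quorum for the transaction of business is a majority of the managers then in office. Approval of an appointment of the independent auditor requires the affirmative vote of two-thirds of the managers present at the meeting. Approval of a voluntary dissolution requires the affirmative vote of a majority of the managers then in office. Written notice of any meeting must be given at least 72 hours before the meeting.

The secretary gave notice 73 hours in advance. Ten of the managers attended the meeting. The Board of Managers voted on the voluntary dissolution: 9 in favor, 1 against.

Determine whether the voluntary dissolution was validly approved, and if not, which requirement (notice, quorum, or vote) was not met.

Invalid — vote requirement not satisfied.

Notice: 73 hours given; 72 required (73 ≥ 72). Satisfied.
Quorum: 10 present; quorum is 10. Satisfied.
Vote: the voluntary dissolution requires a majority of the managers then in office (18). A majority of 18 is 10, so 10 affirmative votes are needed; 9 voted in favor. Not satisfied.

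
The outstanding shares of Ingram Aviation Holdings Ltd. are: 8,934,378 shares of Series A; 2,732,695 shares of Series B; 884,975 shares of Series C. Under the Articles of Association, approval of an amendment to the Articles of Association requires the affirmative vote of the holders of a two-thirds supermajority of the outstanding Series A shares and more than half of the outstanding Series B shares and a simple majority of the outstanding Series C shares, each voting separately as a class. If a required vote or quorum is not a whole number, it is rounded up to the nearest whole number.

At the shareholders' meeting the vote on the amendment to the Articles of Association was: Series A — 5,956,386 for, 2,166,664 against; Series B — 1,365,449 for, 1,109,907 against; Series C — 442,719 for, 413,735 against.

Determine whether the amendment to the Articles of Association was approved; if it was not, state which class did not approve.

Series A: 2/3 of 8934378 = 5956252; 5,956,252 required, 5,956,386 in favor — approved.
Series B: a majority of 2732695 is 1366348; 1,366,348 required, 1,365,449 in favor — not approved.
Series C: a majority of 884975 is 442488; 442,488 required, 442,719 in favor — approved.

Not approved — the Series B shares did not give the required vote.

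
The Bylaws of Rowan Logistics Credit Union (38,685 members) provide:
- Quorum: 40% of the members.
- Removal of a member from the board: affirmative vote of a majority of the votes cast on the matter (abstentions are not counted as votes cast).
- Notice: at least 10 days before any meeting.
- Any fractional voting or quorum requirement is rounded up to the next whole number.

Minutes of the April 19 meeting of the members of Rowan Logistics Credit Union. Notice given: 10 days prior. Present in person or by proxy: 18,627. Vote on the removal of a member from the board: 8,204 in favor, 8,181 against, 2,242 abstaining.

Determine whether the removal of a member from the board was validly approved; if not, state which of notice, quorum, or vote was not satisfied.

Valid — all requirements satisfied.

Notice: 10 days given; 10 required. Satisfied.
Quorum: 40% of 38,685 = 15,474; 18,627 present. Satisfied.
Vote: requires a majority of the votes cast (18,627 − 2,242 abstaining = 16,385); a majority of 16385 is 8193, so 8,193 needed; 8,204 in favor. Satisfied.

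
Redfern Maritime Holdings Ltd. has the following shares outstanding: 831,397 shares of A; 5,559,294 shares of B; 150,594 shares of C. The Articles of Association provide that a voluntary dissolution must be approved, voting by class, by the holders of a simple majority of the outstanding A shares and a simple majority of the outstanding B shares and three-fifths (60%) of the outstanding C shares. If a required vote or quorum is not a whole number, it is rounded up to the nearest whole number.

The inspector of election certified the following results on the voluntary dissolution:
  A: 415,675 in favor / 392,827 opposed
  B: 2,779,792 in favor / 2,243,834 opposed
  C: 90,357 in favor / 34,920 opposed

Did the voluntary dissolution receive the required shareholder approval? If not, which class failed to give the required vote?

A: a majority of 831397 is 415699; 415,699 required, 415,675 in favor — not approved.
B: a majority of 5559294 is 2779648; 2,779,648 required, 2,779,792 in favor — approved.
C: 3/5 of 150594 = 90356.40, rounded up to 90357; 90,357 required, 90,357 in favor — approved.

Not approved — the A shares did not give the required vote.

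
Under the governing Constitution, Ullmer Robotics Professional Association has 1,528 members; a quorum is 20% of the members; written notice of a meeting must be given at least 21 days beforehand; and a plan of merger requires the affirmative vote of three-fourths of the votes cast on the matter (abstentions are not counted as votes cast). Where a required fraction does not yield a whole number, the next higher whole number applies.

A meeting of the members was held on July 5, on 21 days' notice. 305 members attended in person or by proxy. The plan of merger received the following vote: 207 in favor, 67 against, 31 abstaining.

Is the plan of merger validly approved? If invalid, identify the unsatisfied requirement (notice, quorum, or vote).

Invalid — quorum requirement not satisfied.

Notice: 21 days given; 21 required. Satisfied.
Quorum: 20% of 1,528 = 305.60, rounded up to 306; 305 present. Not satisfied.
Vote: requires three-fourths of the votes cast (305 − 31 abstaining = 274); 3/4 of 274 = 205.50, rounded up to 206, so 206 needed; 207 in favor. Satisfied.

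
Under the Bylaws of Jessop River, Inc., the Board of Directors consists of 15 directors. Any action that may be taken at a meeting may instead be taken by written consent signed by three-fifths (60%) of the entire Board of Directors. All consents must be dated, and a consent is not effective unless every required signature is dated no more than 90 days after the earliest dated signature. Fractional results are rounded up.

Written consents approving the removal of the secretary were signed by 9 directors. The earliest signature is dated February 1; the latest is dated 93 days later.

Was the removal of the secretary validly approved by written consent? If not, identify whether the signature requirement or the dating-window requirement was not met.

Not effective — dating-window requirement not satisfied.

Signatures required: three-fifths (60%) of 15 — 3/5 of 15 = 9, so 9 needed; 9 signed. Sufficient.
Dating window: the latest signature is 93 days after the earliest; the limit is 90 days. Outside the window.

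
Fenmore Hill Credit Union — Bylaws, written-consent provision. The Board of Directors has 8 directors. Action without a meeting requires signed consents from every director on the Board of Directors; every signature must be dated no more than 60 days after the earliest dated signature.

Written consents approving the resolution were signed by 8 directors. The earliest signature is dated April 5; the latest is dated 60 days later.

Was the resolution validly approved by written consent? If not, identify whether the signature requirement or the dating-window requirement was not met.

Effective — both the signature and dating-window requirements are satisfied.

Signatures required: all of 8 — unanimous means all 8, so 8 needed; 8 signed. Sufficient.
Dating window: the latest signature is 60 days after the earliest; the limit is 60 days. Within the window.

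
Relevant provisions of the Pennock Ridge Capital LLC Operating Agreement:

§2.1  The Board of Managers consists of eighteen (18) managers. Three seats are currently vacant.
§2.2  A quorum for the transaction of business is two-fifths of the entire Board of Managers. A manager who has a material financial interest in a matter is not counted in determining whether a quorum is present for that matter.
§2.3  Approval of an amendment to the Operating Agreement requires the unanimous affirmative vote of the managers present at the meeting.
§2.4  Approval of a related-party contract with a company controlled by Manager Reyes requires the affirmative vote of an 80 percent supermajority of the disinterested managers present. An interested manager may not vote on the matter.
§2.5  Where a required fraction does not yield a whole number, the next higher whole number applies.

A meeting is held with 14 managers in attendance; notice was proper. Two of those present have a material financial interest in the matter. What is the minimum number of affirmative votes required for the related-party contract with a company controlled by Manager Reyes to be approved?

The related-party contract with a company controlled by Manager Reyes requires four-fifths of the disinterested managers present (14 − 2 = 12).
4/5 of 12 = 9.60, rounded up to 10.

10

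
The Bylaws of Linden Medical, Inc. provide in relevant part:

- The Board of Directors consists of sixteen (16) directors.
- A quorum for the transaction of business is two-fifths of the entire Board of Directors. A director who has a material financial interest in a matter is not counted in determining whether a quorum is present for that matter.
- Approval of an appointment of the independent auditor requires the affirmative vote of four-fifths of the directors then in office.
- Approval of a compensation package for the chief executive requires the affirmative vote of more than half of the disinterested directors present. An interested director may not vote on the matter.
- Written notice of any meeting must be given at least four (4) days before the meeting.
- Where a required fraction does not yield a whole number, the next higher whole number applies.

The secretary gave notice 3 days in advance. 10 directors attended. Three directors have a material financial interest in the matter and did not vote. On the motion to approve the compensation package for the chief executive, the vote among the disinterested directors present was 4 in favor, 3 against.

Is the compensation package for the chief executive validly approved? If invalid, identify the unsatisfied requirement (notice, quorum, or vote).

Notice: 3 days given; 4 required (3 < 4). Not satisfied.
Quorum: 10 present, but the 3 interested directors do not count, leaving 7. Quorum is 7. Satisfied.
Vote: the compensation package for the chief executive requires a majority of the disinterested directors present (10 − 3 = 7). A majority of 7 is 4, so 4 affirmative votes are needed; 4 voted in favor. Satisfied.

Invalid — notice requirement not satisfied.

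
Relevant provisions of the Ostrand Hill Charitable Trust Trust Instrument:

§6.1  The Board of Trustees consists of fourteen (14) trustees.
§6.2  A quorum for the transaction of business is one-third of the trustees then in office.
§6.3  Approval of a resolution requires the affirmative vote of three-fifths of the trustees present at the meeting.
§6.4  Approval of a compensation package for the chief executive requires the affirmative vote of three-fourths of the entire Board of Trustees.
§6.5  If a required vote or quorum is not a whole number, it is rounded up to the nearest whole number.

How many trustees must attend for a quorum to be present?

1/3 of 14 = 4.67, rounded up to 5.

5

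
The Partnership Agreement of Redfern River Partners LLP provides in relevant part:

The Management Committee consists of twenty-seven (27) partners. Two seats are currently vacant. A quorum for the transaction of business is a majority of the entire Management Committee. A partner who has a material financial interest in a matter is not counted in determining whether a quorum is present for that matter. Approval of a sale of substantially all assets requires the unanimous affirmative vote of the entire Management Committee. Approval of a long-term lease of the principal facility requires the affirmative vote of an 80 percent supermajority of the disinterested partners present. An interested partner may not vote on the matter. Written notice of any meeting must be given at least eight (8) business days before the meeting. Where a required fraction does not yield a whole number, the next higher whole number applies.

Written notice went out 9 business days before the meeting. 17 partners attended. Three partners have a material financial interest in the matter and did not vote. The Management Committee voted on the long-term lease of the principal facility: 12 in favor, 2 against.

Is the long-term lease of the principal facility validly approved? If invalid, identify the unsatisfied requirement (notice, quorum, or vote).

Notice: 9 business days given; 8 required (9 ≥ 8). Satisfied.
Quorum: 17 present, but the 3 interested partners do not count, leaving 14. Quorum is 14. Satisfied.
Vote: the long-term lease of the principal facility requires four-fifths of the disinterested partners present (17 − 3 = 14). 4/5 of 14 = 11.20, rounded up to 12, so 12 affirmative votes are needed; 12 voted in favor. Satisfied.

Valid — all requirements satisfied.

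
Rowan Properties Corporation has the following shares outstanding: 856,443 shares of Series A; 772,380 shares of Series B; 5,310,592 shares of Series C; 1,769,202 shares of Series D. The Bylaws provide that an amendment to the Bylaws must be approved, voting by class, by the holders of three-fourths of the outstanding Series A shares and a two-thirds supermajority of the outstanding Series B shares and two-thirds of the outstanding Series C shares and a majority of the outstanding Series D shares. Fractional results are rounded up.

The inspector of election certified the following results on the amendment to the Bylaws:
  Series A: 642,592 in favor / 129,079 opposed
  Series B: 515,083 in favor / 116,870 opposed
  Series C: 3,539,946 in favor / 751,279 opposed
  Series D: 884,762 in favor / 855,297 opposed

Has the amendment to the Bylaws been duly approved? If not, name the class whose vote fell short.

Series A: 3/4 of 856443 = 642332.25, rounded up to 642333; 642,333 required, 642,592 in favor — approved.
Series B: 2/3 of 772380 = 514920; 514,920 required, 515,083 in favor — approved.
Series C: 2/3 of 5310592 = 3540394.67, rounded up to 3540395; 3,540,395 required, 3,539,946 in favor — not approved.
Series D: a majority of 1769202 is 884602; 884,602 required, 884,762 in favor — approved.

Not approved — the Series C shares did not give the required vote.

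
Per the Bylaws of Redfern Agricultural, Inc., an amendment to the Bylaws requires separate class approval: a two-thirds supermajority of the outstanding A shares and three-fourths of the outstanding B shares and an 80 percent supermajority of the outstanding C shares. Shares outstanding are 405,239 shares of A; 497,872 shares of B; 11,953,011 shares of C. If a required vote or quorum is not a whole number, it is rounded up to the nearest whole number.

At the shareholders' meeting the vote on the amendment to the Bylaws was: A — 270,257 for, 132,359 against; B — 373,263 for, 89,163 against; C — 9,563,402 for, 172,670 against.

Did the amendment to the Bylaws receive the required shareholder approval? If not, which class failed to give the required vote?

A: 2/3 of 405239 = 270159.33, rounded up to 270160; 270,160 required, 270,257 in favor — approved.
B: 3/4 of 497872 = 373404; 373,404 required, 373,263 in favor — not approved.
C: 4/5 of 11953011 = 9562408.80, rounded up to 9562409; 9,562,409 required, 9,563,402 in favor — approved.

Not approved — the B shares did not give the required vote.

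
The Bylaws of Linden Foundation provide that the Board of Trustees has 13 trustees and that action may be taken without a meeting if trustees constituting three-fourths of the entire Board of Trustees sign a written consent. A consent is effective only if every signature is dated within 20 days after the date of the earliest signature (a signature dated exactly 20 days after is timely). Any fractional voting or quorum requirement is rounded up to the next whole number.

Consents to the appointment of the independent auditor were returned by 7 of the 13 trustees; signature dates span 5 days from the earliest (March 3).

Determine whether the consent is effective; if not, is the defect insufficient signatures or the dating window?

Not effective — insufficient signatures.

Signatures required: three-fourths of 13 — 3/4 of 13 = 9.75, rounded up to 10, so 10 needed; 7 signed. Insufficient.
Dating window: the latest signature is 5 days after the earliest; the limit is 20 days. Within the window.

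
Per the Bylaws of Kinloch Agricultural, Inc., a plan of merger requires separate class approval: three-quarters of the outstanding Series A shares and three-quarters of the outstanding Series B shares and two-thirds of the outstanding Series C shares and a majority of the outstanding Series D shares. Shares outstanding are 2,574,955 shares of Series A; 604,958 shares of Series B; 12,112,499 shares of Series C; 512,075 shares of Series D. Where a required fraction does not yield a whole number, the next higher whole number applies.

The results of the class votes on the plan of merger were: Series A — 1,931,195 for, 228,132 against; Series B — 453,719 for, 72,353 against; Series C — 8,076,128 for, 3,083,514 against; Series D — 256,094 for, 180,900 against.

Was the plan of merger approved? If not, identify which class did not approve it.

Not approved — the Series A shares did not give the required vote.

Series A: 3/4 of 2574955 = 1931216.25, rounded up to 1931217; 1,931,217 required, 1,931,195 in favor — not approved.
Series B: 3/4 of 604958 = 453718.50, rounded up to 453719; 453,719 required, 453,719 in favor — approved.
Series C: 2/3 of 12112499 = 8074999.33, rounded up to 8075000; 8,075,000 required, 8,076,128 in favor — approved.
Series D: a majority of 512075 is 256038; 256,038 required, 256,094 in favor — approved.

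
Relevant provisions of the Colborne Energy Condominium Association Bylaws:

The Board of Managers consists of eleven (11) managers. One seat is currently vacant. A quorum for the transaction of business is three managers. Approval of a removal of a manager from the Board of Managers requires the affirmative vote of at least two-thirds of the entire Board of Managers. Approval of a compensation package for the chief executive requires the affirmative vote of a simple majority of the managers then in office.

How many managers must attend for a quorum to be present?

The quorum is fixed at 3.

3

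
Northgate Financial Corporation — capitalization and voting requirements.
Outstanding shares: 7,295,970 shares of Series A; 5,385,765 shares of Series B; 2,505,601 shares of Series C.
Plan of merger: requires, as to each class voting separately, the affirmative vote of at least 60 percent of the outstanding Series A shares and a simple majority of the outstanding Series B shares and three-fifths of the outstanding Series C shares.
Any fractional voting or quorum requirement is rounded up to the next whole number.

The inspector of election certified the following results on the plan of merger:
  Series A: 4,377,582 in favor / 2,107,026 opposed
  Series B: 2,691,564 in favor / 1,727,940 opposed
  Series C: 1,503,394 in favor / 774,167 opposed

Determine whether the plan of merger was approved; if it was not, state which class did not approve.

Not approved — the Series B shares did not give the required vote.

Series A: 3/5 of 7295970 = 4377582; 4,377,582 required, 4,377,582 in favor — approved.
Series B: a majority of 5385765 is 2692883; 2,692,883 required, 2,691,564 in favor — not approved.
Series C: 3/5 of 2505601 = 1503360.60, rounded up to 1503361; 1,503,361 required, 1,503,394 in favor — approved.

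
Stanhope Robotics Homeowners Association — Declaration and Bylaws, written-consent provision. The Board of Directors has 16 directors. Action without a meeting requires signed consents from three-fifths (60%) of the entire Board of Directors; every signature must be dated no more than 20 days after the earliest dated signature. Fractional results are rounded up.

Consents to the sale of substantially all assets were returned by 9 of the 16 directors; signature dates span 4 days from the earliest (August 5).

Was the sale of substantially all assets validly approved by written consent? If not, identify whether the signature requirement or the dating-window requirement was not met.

Not effective — insufficient signatures.

Signatures required: three-fifths (60%) of 16 — 3/5 of 16 = 9.60, rounded up to 10, so 10 needed; 9 signed. Insufficient.
Dating window: the latest signature is 4 days after the earliest; the limit is 20 days. Within the window.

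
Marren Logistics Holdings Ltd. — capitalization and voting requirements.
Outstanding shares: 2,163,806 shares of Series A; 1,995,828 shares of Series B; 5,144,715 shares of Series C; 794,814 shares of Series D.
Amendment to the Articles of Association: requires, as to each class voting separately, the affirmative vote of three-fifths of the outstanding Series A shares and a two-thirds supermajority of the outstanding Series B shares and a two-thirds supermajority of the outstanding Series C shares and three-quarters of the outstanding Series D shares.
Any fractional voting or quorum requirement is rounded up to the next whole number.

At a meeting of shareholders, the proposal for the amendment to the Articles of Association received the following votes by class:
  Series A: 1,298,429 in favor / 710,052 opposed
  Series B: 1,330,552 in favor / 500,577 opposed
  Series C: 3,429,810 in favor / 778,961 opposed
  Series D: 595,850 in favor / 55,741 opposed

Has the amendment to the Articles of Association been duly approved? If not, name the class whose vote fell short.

Not approved — the Series D shares did not give the required vote.

Series A: 3/5 of 2163806 = 1298283.60, rounded up to 1298284; 1,298,284 required, 1,298,429 in favor — approved.
Series B: 2/3 of 1995828 = 1330552; 1,330,552 required, 1,330,552 in favor — approved.
Series C: 2/3 of 5144715 = 3429810; 3,429,810 required, 3,429,810 in favor — approved.
Series D: 3/4 of 794814 = 596110.50, rounded up to 596111; 596,111 required, 595,850 in favor — not approved.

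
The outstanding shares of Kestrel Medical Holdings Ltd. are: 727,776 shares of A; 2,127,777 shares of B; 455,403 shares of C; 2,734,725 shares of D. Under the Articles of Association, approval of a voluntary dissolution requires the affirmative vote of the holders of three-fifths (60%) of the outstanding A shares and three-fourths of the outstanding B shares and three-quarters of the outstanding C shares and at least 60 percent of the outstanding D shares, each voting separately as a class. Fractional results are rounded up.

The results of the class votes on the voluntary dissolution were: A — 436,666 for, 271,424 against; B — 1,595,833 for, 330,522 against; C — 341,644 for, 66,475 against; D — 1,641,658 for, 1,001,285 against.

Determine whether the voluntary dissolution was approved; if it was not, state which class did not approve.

A: 3/5 of 727776 = 436665.60, rounded up to 436666; 436,666 required, 436,666 in favor — approved.
B: 3/4 of 2127777 = 1595832.75, rounded up to 1595833; 1,595,833 required, 1,595,833 in favor — approved.
C: 3/4 of 455403 = 341552.25, rounded up to 341553; 341,553 required, 341,644 in favor — approved.
D: 3/5 of 2734725 = 1640835; 1,640,835 required, 1,641,658 in favor — approved.

Approved — every class gave the required vote.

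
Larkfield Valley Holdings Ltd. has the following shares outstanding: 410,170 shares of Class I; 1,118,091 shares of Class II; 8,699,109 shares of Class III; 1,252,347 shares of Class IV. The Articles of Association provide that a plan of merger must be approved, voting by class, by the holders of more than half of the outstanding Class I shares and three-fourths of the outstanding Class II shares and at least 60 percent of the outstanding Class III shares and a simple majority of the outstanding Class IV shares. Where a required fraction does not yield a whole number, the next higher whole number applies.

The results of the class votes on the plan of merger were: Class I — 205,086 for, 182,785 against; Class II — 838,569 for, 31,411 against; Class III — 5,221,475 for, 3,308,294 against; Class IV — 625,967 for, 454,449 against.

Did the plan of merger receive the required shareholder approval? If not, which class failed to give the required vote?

Not approved — the Class IV shares did not give the required vote.

Class I: a majority of 410170 is 205086; 205,086 required, 205,086 in favor — approved.
Class II: 3/4 of 1118091 = 838568.25, rounded up to 838569; 838,569 required, 838,569 in favor — approved.
Class III: 3/5 of 8699109 = 5219465.40, rounded up to 5219466; 5,219,466 required, 5,221,475 in favor — approved.
Class IV: a majority of 1252347 is 626174; 626,174 required, 625,967 in favor — not approved.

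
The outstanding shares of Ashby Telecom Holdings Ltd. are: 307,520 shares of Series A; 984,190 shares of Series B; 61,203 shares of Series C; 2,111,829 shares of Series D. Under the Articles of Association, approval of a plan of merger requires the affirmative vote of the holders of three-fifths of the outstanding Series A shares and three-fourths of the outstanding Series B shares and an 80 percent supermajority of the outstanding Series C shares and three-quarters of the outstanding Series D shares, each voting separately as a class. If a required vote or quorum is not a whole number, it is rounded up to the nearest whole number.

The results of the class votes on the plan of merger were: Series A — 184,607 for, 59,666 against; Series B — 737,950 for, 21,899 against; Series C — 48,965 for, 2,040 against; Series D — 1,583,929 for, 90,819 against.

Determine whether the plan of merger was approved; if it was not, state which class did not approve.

Not approved — the Series B shares did not give the required vote.

Series A: 3/5 of 307520 = 184512; 184,512 required, 184,607 in favor — approved.
Series B: 3/4 of 984190 = 738142.50, rounded up to 738143; 738,143 required, 737,950 in favor — not approved.
Series C: 4/5 of 61203 = 48962.40, rounded up to 48963; 48,963 required, 48,965 in favor — approved.
Series D: 3/4 of 2111829 = 1583871.75, rounded up to 1583872; 1,583,872 required, 1,583,929 in favor — approved.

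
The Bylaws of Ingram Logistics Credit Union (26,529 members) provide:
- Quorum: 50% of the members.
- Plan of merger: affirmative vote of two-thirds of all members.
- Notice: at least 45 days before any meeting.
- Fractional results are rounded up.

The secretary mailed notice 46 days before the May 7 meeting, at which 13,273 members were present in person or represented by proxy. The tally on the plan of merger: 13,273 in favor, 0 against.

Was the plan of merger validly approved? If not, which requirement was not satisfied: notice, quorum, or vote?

Invalid — vote requirement not satisfied.

Notice: 46 days given; 45 required. Satisfied.
Quorum: 50% of 26,529 = 13,264.50, rounded up to 13,265; 13,273 present. Satisfied.
Vote: requires two-thirds of all members (26,529); 2/3 of 26529 = 17686, so 17,686 needed; 13,273 in favor. Not satisfied.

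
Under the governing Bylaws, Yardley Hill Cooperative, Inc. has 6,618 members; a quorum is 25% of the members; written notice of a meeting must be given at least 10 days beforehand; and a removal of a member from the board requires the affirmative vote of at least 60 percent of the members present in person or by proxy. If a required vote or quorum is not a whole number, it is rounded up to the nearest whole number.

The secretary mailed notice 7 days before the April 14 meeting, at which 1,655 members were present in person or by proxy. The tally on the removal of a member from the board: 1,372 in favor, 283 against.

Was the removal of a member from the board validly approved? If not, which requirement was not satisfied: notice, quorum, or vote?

Notice: 7 days given; 10 required. Not satisfied.
Quorum: 25% of 6,618 = 1,654.50, rounded up to 1,655; 1,655 present. Satisfied.
Vote: requires three-fifths of those present (1,655); 3/5 of 1655 = 993, so 993 needed; 1,372 in favor. Satisfied.

Invalid — notice requirement not satisfied.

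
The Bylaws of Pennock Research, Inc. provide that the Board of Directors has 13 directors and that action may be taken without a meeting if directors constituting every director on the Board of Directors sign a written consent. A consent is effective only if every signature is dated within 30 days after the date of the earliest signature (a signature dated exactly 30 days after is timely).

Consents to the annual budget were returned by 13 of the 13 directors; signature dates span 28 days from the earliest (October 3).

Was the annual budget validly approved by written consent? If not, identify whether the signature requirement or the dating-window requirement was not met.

Effective — both the signature and dating-window requirements are satisfied.

Signatures required: all of 13 — unanimous means all 13, so 13 needed; 13 signed. Sufficient.
Dating window: the latest signature is 28 days after the earliest; the limit is 30 days. Within the window.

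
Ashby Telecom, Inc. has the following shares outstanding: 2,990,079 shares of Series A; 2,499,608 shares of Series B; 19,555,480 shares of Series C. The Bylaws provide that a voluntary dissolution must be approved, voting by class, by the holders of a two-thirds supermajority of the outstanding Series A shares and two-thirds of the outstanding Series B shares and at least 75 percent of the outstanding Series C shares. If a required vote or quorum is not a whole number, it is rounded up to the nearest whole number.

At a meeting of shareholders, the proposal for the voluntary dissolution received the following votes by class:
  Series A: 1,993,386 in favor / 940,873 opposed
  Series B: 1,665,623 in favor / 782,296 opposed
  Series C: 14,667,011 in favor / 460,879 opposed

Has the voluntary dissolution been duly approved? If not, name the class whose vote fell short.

Not approved — the Series B shares did not give the required vote.

Series A: 2/3 of 2990079 = 1993386; 1,993,386 required, 1,993,386 in favor — approved.
Series B: 2/3 of 2499608 = 1666405.33, rounded up to 1666406; 1,666,406 required, 1,665,623 in favor — not approved.
Series C: 3/4 of 19555480 = 14666610; 14,666,610 required, 14,667,011 in favor — approved.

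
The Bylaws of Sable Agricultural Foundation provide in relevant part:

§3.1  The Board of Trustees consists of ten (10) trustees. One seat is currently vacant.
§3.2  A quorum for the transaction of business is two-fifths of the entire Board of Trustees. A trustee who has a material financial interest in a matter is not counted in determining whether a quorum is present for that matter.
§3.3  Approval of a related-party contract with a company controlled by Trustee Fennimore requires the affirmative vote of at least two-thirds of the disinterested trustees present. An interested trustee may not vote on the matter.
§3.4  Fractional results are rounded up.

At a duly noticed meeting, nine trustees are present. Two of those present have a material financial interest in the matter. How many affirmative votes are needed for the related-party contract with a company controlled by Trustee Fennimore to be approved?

The related-party contract with a company controlled by Trustee Fennimore requires two-thirds of the disinterested trustees present (9 − 2 = 7).
2/3 of 7 = 4.67, rounded up to 5.

5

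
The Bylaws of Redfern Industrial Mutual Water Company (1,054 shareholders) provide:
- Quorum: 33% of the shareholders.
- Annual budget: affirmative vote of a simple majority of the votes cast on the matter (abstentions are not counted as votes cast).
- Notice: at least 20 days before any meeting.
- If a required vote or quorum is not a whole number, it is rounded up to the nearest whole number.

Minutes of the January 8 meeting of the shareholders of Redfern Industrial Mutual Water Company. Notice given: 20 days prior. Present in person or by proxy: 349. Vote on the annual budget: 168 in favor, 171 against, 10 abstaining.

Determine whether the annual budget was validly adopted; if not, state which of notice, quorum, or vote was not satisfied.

Invalid — vote requirement not satisfied.

Notice: 20 days given; 20 required. Satisfied.
Quorum: 33% of 1,054 = 347.82, rounded up to 348; 349 present. Satisfied.
Vote: requires a majority of the votes cast (349 − 10 abstaining = 339); a majority of 339 is 170, so 170 needed; 168 in favor. Not satisfied.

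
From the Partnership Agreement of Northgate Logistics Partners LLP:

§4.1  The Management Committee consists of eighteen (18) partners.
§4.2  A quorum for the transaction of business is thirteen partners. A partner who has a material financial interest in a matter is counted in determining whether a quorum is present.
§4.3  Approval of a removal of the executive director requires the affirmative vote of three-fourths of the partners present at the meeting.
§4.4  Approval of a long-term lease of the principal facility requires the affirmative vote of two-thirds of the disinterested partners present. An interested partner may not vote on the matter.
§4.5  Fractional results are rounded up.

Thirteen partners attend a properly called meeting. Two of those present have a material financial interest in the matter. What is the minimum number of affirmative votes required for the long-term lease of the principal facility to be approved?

8

The long-term lease of the principal facility requires two-thirds of the disinterested partners present (13 − 2 = 11).
2/3 of 11 = 7.33, rounded up to 8.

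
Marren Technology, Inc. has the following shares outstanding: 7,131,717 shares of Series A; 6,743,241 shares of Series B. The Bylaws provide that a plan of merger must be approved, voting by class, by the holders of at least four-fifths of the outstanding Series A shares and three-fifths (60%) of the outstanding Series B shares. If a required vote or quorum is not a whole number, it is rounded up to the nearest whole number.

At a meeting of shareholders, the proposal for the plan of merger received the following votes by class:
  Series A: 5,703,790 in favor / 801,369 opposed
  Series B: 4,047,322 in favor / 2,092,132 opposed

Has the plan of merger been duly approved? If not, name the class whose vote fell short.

Series A: 4/5 of 7131717 = 5705373.60, rounded up to 5705374; 5,705,374 required, 5,703,790 in favor — not approved.
Series B: 3/5 of 6743241 = 4045944.60, rounded up to 4045945; 4,045,945 required, 4,047,322 in favor — approved.

Not approved — the Series A shares did not give the required vote.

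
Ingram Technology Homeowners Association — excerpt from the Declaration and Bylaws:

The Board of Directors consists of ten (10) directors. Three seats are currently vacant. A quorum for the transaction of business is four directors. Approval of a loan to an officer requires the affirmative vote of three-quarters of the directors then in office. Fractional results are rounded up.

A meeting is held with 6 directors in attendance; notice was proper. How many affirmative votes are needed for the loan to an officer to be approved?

The loan to an officer requires three-fourths of the directors then in office (7).
3/4 of 7 = 5.25, rounded up to 6.

6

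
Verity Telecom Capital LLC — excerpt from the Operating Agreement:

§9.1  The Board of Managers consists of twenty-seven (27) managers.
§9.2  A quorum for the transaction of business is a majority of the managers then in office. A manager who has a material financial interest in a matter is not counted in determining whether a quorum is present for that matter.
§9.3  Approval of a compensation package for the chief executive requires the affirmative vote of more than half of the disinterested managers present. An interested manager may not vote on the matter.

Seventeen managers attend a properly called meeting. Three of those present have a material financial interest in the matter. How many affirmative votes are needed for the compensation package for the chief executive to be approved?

8

The compensation package for the chief executive requires a majority of the disinterested managers present (17 − 3 = 14).
A majority of 14 is 8.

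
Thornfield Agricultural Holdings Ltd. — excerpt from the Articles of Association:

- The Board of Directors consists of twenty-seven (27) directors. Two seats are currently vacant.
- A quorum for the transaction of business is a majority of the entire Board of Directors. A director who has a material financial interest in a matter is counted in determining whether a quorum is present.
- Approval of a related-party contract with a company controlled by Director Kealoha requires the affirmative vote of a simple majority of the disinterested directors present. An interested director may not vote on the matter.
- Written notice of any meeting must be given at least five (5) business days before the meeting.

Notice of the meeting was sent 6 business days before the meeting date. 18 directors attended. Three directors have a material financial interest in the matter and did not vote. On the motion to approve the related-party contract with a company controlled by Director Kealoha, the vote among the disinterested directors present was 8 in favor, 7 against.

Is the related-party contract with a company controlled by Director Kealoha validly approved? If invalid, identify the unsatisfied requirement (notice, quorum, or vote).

Valid — all requirements satisfied.

Notice: 6 business days given; 5 required (6 ≥ 5). Satisfied.
Quorum: 18 present (interested directors count toward quorum); quorum is 14. Satisfied.
Vote: the related-party contract with a company controlled by Director Kealoha requires a majority of the disinterested directors present (18 − 3 = 15). A majority of 15 is 8, so 8 affirmative votes are needed; 8 voted in favor. Satisfied.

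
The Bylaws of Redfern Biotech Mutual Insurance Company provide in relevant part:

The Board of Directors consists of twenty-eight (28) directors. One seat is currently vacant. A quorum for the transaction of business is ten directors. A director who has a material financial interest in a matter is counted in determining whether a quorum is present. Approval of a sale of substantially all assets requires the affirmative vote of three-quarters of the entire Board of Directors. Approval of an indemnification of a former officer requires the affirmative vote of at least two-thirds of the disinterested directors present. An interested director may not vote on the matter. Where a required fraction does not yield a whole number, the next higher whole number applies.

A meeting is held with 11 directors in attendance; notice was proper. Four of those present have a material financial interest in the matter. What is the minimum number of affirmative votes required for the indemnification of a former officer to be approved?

5

The indemnification of a former officer requires two-thirds of the disinterested directors present (11 − 4 = 7).
2/3 of 7 = 4.67, rounded up to 5.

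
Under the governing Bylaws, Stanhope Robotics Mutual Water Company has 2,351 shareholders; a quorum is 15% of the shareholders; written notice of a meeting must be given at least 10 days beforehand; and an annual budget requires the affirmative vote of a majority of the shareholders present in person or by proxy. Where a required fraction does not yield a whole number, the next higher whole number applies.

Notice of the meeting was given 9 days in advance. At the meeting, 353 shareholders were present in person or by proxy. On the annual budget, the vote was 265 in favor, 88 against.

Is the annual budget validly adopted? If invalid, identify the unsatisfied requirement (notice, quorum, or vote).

Notice: 9 days given; 10 required. Not satisfied.
Quorum: 15% of 2,351 = 352.65, rounded up to 353; 353 present. Satisfied.
Vote: requires a majority of those present (353); a majority of 353 is 177, so 177 needed; 265 in favor. Satisfied.

Invalid — notice requirement not satisfied.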